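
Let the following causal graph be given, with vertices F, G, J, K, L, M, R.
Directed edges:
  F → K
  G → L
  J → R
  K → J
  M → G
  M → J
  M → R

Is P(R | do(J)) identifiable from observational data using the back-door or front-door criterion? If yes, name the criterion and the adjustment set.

desc(J)\{J}={R}; candidates ⊆ {F,G,K,L,M}.
size 0: {}; under {} J still reaches {F,G,K,L,M,R} ∋ R.
{M}: J⊥R given {M} in G with J→· removed — back-door holds.
P(R|do(J)) = Σ_{M} P(R|J,M)·P(M).

P(R|do(J)): backdoor, adjust for {M}.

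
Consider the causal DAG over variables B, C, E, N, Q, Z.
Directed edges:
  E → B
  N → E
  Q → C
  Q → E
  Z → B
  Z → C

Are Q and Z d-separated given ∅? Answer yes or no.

Bayes-Ball from Q | ∅ reaches {B,C,E}.
Z ∉ reach(Q|∅) ⇒ Q ⊥ Z | ∅.

Yes — Q ⊥ Z | ∅.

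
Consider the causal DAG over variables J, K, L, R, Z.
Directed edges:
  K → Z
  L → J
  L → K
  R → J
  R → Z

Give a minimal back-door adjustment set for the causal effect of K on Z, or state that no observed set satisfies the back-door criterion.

K→Z: minimal back-door set ∅.

desc(K)\{K}={Z}; candidates ⊆ {J,L,R}.
∅: K⊥Z given ∅ in G with K→· removed — back-door holds.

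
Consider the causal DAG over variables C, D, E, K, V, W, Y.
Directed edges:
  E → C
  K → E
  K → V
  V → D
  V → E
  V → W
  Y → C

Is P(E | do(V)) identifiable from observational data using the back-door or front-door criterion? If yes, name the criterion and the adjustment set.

P(E|do(V)): backdoor, adjust for {K}.

desc(V)\{V}={C,D,E,W}; candidates ⊆ {K,Y}.
size 0: {}; under {} V still reaches {C,E,K} ∋ E.
{K}: V⊥E given {K} in G with V→· removed — back-door holds.
P(E|do(V)) = Σ_{K} P(E|V,K)·P(K).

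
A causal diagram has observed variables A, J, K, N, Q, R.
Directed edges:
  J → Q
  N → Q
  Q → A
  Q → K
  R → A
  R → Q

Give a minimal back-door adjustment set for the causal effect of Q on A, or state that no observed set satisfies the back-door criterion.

Q→A: minimal back-door set {R}.

desc(Q)\{Q}={A,K}; candidates ⊆ {J,N,R}.
size 0: {}; under {} Q still reaches {A,J,N,R} ∋ A.
{R}: Q⊥A given {R} in G with Q→· removed — back-door holds.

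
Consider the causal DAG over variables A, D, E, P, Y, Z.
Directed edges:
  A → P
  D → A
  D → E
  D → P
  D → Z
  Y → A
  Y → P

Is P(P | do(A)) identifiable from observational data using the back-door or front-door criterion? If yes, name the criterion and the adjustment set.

desc(A)\{A}={P}; candidates ⊆ {D,E,Y,Z}.
size 0: {}; under {} A still reaches {D,E,P,Y,Z} ∋ P.
size 1: {D}, {E}, {Y} …(+1); under {D} A still reaches {P,Y} ∋ P.
{D,Y}: A⊥P given {D,Y} in G with A→· removed — back-door holds.
P(P|do(A)) = Σ_{D,Y} P(P|A,D,Y)·P(D,Y).

P(P|do(A)): backdoor, adjust for {D, Y}.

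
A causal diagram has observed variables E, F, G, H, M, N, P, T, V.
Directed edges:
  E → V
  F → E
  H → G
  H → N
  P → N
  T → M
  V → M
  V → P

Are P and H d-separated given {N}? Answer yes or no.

Bayes-Ball from P | {N} reaches {E,F,G,H,M,V}.
H ∈ reach(P|{N}) ⇒ P ⊥̸ H | {N}.

No — P and H are d-connected given {N}.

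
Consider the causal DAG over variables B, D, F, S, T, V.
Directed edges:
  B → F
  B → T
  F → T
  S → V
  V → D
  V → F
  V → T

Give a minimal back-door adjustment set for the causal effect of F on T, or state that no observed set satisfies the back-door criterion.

F→T: minimal back-door set {B, V}.

desc(F)\{F}={T}; candidates ⊆ {B,D,S,V}.
size 0: {}; under {} F still reaches {B,D,S,T,V} ∋ T.
size 1: {B}, {D}, {S} …(+1); under {B} F still reaches {D,S,T,V} ∋ T.
{B,V}: F⊥T given {B,V} in G with F→· removed — back-door holds.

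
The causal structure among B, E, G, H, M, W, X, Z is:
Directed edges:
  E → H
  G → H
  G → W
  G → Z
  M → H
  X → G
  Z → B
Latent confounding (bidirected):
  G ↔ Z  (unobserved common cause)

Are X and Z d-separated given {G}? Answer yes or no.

No — X and Z are d-connected given {G}.

Bayes-Ball from X | {G} reaches {B,Z}.
Z ∈ reach(X|{G}) ⇒ X ⊥̸ Z | {G}.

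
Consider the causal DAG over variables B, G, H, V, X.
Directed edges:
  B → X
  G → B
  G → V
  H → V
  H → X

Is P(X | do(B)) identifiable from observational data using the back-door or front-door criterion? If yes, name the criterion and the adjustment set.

P(X|do(B)): backdoor, adjust for ∅.

desc(B)\{B}={X}; candidates ⊆ {G,H,V}.
∅: B⊥X given ∅ in G with B→· removed — back-door holds.
P(X|do(B)) = P(X|B) — no adjustment needed.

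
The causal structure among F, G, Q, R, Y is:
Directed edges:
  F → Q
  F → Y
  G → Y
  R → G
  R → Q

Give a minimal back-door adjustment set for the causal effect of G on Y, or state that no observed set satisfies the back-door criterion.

desc(G)\{G}={Y}; candidates ⊆ {F,Q,R}.
∅: G⊥Y given ∅ in G with G→· removed — back-door holds.

G→Y: minimal back-door set ∅.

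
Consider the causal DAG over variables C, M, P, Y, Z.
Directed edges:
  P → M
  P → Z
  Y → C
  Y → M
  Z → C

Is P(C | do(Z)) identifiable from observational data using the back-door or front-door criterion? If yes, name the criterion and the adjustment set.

P(C|do(Z)): backdoor, adjust for ∅.

desc(Z)\{Z}={C}; candidates ⊆ {M,P,Y}.
∅: Z⊥C given ∅ in G with Z→· removed — back-door holds.
P(C|do(Z)) = P(C|Z) — no adjustment needed.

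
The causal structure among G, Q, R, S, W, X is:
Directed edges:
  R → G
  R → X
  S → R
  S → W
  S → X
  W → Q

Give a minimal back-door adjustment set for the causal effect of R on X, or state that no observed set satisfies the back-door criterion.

desc(R)\{R}={G,X}; candidates ⊆ {Q,S,W}.
size 0: {}; under {} R still reaches {Q,S,W,X} ∋ X.
{S}: R⊥X given {S} in G with R→· removed — back-door holds.

R→X: minimal back-door set {S}.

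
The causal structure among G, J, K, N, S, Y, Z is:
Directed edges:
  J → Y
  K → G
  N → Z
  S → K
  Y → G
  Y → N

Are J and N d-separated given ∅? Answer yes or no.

No — J and N are d-connected given ∅.

Bayes-Ball from J | ∅ reaches {G,N,Y,Z}.
N ∈ reach(J|∅) ⇒ J ⊥̸ N | ∅.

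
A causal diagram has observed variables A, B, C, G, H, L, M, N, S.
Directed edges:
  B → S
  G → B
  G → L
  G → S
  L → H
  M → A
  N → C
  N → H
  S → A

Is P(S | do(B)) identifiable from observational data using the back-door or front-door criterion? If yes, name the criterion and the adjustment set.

P(S|do(B)): backdoor, adjust for {G}.

desc(B)\{B}={A,S}; candidates ⊆ {C,G,H,L,M,N}.
size 0: {}; under {} B still reaches {A,G,H,L,S} ∋ S.
{G}: B⊥S given {G} in G with B→· removed — back-door holds.
P(S|do(B)) = Σ_{G} P(S|B,G)·P(G).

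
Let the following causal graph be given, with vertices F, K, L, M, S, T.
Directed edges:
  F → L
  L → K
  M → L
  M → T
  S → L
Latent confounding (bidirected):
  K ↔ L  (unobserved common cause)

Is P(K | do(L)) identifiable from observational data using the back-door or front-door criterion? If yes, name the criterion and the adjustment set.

desc(L)\{L}={K}; candidates ⊆ {F,M,S,T}.
L↔K: latent back-door arc(s) into L.
size 0: {}; under {} L still reaches {F,K,M,S,T} ∋ K.
size 1: {F}, {M}, {S} …(+1); under {F} L still reaches {K,M,S,T} ∋ K.
size 2: {F,M}, {F,S}, {F,T} …(+3); under {F,M} L still reaches {K,S} ∋ K.
L↔K cannot be blocked by any observed set — no back-door set.
No mediator lies on a directed L→…→K path.
Neither criterion identifies P(K|do(L)) in this graph.

P(K|do(L)): not identifiable (no BD/FD set).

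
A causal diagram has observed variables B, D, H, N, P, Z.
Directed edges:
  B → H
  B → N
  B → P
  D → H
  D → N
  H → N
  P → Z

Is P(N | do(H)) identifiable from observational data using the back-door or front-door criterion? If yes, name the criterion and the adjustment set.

desc(H)\{H}={N}; candidates ⊆ {B,D,P,Z}.
size 0: {}; under {} H still reaches {B,D,N,P,Z} ∋ N.
size 1: {B}, {D}, {P} …(+1); under {B} H still reaches {D,N} ∋ N.
{B,D}: H⊥N given {B,D} in G with H→· removed — back-door holds.
P(N|do(H)) = Σ_{B,D} P(N|H,B,D)·P(B,D).

P(N|do(H)): backdoor, adjust for {B, D}.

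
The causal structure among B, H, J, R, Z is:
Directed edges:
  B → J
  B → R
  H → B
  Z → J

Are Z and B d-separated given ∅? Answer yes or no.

Yes — Z ⊥ B | ∅.

Bayes-Ball from Z | ∅ reaches {J}.
B ∉ reach(Z|∅) ⇒ Z ⊥ B | ∅.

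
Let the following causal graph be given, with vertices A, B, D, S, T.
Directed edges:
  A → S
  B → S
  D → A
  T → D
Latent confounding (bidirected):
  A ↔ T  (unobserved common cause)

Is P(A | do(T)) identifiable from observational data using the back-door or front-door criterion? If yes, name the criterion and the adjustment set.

P(A|do(T)): frontdoor, adjust for {D}.

desc(T)\{T}={A,D,S}; candidates ⊆ {B}.
T↔A: latent back-door arc(s) into T.
size 0: {}; under {} T still reaches {A,S} ∋ A.
size 1: {B}; under {B} T still reaches {A,S} ∋ A.
T↔A cannot be blocked by any observed set — no back-door set.
{D}: (i) intercepts every directed T→A path; (ii) no back-door T→{D}; (iii) {T} blocks every back-door {D}→A. Front-door holds.
P(A|do(T)) = Σ_{D} P(D|T) Σ_{T'} P(A|D,T')P(T').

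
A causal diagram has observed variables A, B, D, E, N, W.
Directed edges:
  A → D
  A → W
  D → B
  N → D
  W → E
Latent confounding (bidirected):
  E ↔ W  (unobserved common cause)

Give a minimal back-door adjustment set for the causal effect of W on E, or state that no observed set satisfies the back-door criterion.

W→E: no observed back-door set.

desc(W)\{W}={E}; candidates ⊆ {A,B,D,N}.
W↔E: latent back-door arc(s) into W.
size 0: {}; under {} W still reaches {A,B,D,E} ∋ E.
size 1: {A}, {B}, {D} …(+1); under {A} W still reaches {E} ∋ E.
size 2: {A,B}, {A,D}, {A,N} …(+3); under {A,B} W still reaches {E} ∋ E.
W↔E cannot be blocked by any observed set — no back-door set.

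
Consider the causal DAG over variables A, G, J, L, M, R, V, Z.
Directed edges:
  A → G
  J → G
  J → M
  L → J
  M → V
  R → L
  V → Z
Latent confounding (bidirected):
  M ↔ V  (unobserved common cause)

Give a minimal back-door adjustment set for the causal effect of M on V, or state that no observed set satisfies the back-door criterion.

desc(M)\{M}={V,Z}; candidates ⊆ {A,G,J,L,R}.
M↔V: latent back-door arc(s) into M.
size 0: {}; under {} M still reaches {G,J,L,R,V,Z} ∋ V.
size 1: {A}, {G}, {J} …(+2); under {A} M still reaches {G,J,L,R,V,Z} ∋ V.
size 2: {A,G}, {A,J}, {A,L} …(+7); under {A,G} M still reaches {J,L,R,V,Z} ∋ V.
M↔V cannot be blocked by any observed set — no back-door set.

M→V: no observed back-door set.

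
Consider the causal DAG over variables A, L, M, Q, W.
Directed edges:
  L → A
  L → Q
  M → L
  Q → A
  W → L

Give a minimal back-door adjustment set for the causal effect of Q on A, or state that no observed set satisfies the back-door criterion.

desc(Q)\{Q}={A}; candidates ⊆ {L,M,W}.
size 0: {}; under {} Q still reaches {A,L,M,W} ∋ A.
{L}: Q⊥A given {L} in G with Q→· removed — back-door holds.

Q→A: minimal back-door set {L}.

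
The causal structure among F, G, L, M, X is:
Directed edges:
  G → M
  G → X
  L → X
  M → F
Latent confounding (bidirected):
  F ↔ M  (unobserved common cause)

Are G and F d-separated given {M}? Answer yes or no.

No — G and F are d-connected given {M}.

Bayes-Ball from G | {M} reaches {F,X}.
F ∈ reach(G|{M}) ⇒ G ⊥̸ F | {M}.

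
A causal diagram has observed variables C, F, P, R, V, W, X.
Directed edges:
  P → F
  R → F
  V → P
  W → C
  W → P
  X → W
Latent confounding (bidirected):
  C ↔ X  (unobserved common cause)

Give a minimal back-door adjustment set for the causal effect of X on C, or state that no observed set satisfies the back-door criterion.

X→C: no observed back-door set.

desc(X)\{X}={C,F,P,W}; candidates ⊆ {R,V}.
X↔C: latent back-door arc(s) into X.
size 0: {}; under {} X still reaches {C} ∋ C.
size 1: {R}, {V}; under {R} X still reaches {C} ∋ C.
size 2: {R,V}; under {R,V} X still reaches {C} ∋ C.
X↔C cannot be blocked by any observed set — no back-door set.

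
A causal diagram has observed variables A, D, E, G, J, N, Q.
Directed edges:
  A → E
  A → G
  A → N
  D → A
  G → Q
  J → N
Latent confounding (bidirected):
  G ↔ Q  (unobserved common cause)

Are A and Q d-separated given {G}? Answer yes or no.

No — A and Q are d-connected given {G}.

Bayes-Ball from A | {G} reaches {D,E,N,Q}.
Q ∈ reach(A|{G}) ⇒ A ⊥̸ Q | {G}.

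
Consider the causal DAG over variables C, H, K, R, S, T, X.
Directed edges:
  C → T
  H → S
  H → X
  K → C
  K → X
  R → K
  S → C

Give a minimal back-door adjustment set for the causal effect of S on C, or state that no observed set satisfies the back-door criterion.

S→C: minimal back-door set ∅.

desc(S)\{S}={C,T}; candidates ⊆ {H,K,R,X}.
∅: S⊥C given ∅ in G with S→· removed — back-door holds.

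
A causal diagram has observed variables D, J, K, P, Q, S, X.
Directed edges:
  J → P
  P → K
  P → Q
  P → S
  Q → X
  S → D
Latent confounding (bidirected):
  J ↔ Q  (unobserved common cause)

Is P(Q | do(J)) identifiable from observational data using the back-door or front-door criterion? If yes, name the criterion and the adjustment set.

P(Q|do(J)): frontdoor, adjust for {P}.

desc(J)\{J}={D,K,P,Q,S,X}; candidates ⊆ {—}.
J↔Q: latent back-door arc(s) into J.
size 0: {}; under {} J still reaches {Q,X} ∋ Q.
J↔Q cannot be blocked by any observed set — no back-door set.
{P}: (i) intercepts every directed J→Q path; (ii) no back-door J→{P}; (iii) {J} blocks every back-door {P}→Q. Front-door holds.
P(Q|do(J)) = Σ_{P} P(P|J) Σ_{J'} P(Q|P,J')P(J').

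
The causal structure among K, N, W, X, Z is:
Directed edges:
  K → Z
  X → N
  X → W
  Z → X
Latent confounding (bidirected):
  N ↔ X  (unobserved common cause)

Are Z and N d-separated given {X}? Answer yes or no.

Bayes-Ball from Z | {X} reaches {K,N}.
N ∈ reach(Z|{X}) ⇒ Z ⊥̸ N | {X}.

No — Z and N are d-connected given {X}.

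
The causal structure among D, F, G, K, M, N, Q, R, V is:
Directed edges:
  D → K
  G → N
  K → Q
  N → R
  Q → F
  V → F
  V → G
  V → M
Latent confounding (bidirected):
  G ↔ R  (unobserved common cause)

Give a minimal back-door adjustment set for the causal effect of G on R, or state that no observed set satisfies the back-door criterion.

desc(G)\{G}={N,R}; candidates ⊆ {D,F,K,M,Q,V}.
G↔R: latent back-door arc(s) into G.
size 0: {}; under {} G still reaches {F,M,R,V} ∋ R.
size 1: {D}, {F}, {K} …(+3); under {D} G still reaches {F,M,R,V} ∋ R.
size 2: {D,F}, {D,K}, {D,M} …(+12); under {D,F} G still reaches {K,M,Q,R,V} ∋ R.
G↔R cannot be blocked by any observed set — no back-door set.

G→R: no observed back-door set.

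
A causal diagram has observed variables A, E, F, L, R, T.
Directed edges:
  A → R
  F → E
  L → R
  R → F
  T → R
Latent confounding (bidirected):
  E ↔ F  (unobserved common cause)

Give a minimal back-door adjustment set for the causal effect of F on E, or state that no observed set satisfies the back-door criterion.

F→E: no observed back-door set.

desc(F)\{F}={E}; candidates ⊆ {A,L,R,T}.
F↔E: latent back-door arc(s) into F.
size 0: {}; under {} F still reaches {A,E,L,R,T} ∋ E.
size 1: {A}, {L}, {R} …(+1); under {A} F still reaches {E,L,R,T} ∋ E.
size 2: {A,L}, {A,R}, {A,T} …(+3); under {A,L} F still reaches {E,R,T} ∋ E.
F↔E cannot be blocked by any observed set — no back-door set.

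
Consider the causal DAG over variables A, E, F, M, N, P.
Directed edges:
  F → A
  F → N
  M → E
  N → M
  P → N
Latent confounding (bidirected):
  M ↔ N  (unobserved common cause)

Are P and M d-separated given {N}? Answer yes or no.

Bayes-Ball from P | {N} reaches {A,E,F,M}.
M ∈ reach(P|{N}) ⇒ P ⊥̸ M | {N}.

No — P and M are d-connected given {N}.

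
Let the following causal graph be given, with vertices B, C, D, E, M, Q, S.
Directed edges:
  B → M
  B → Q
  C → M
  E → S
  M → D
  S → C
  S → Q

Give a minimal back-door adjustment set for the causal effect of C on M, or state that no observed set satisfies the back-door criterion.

C→M: minimal back-door set ∅.

desc(C)\{C}={D,M}; candidates ⊆ {B,E,Q,S}.
∅: C⊥M given ∅ in G with C→· removed — back-door holds.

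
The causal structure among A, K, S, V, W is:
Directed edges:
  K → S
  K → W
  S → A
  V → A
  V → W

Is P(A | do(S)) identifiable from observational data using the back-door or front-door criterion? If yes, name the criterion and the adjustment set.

desc(S)\{S}={A}; candidates ⊆ {K,V,W}.
∅: S⊥A given ∅ in G with S→· removed — back-door holds.
P(A|do(S)) = P(A|S) — no adjustment needed.

P(A|do(S)): backdoor, adjust for ∅.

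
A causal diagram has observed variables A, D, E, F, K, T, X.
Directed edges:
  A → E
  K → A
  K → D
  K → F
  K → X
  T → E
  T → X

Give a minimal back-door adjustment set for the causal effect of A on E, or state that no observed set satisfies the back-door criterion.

A→E: minimal back-door set ∅.

desc(A)\{A}={E}; candidates ⊆ {D,F,K,T,X}.
∅: A⊥E given ∅ in G with A→· removed — back-door holds.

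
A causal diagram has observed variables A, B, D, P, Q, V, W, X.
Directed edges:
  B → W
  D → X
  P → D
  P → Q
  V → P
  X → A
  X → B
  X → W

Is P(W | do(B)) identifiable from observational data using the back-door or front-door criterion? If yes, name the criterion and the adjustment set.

desc(B)\{B}={W}; candidates ⊆ {A,D,P,Q,V,X}.
size 0: {}; under {} B still reaches {A,D,P,Q,V,W,X} ∋ W.
{X}: B⊥W given {X} in G with B→· removed — back-door holds.
P(W|do(B)) = Σ_{X} P(W|B,X)·P(X).

P(W|do(B)): backdoor, adjust for {X}.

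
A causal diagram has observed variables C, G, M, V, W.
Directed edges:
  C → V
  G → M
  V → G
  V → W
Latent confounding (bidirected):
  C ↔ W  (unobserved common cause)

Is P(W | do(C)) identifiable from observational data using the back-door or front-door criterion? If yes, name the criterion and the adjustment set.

P(W|do(C)): frontdoor, adjust for {V}.

desc(C)\{C}={G,M,V,W}; candidates ⊆ {—}.
C↔W: latent back-door arc(s) into C.
size 0: {}; under {} C still reaches {W} ∋ W.
C↔W cannot be blocked by any observed set — no back-door set.
{V}: (i) intercepts every directed C→W path; (ii) no back-door C→{V}; (iii) {C} blocks every back-door {V}→W. Front-door holds.
P(W|do(C)) = Σ_{V} P(V|C) Σ_{C'} P(W|V,C')P(C').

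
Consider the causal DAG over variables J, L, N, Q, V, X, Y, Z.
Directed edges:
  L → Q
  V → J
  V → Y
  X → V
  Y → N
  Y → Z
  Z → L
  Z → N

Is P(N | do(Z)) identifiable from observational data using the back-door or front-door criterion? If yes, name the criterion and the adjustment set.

P(N|do(Z)): backdoor, adjust for {Y}.

desc(Z)\{Z}={L,N,Q}; candidates ⊆ {J,V,X,Y}.
size 0: {}; under {} Z still reaches {J,N,V,X,Y} ∋ N.
{Y}: Z⊥N given {Y} in G with Z→· removed — back-door holds.
P(N|do(Z)) = Σ_{Y} P(N|Z,Y)·P(Y).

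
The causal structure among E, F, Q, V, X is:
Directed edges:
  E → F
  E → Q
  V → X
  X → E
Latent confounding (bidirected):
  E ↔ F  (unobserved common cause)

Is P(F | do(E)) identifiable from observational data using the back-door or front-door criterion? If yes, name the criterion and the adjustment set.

desc(E)\{E}={F,Q}; candidates ⊆ {V,X}.
E↔F: latent back-door arc(s) into E.
size 0: {}; under {} E still reaches {F,V,X} ∋ F.
size 1: {V}, {X}; under {V} E still reaches {F,X} ∋ F.
size 2: {V,X}; under {V,X} E still reaches {F} ∋ F.
E↔F cannot be blocked by any observed set — no back-door set.
No mediator lies on a directed E→…→F path.
Neither criterion identifies P(F|do(E)) in this graph.

P(F|do(E)): not identifiable (no BD/FD set).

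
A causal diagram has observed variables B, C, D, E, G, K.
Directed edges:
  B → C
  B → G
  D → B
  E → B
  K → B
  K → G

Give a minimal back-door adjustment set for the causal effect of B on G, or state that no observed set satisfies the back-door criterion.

B→G: minimal back-door set {K}.

desc(B)\{B}={C,G}; candidates ⊆ {D,E,K}.
size 0: {}; under {} B still reaches {D,E,G,K} ∋ G.
{K}: B⊥G given {K} in G with B→· removed — back-door holds.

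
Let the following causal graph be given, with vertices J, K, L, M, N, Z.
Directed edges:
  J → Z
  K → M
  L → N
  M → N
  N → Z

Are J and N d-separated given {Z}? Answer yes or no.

Bayes-Ball from J | {Z} reaches {K,L,M,N}.
N ∈ reach(J|{Z}) ⇒ J ⊥̸ N | {Z}.

No — J and N are d-connected given {Z}.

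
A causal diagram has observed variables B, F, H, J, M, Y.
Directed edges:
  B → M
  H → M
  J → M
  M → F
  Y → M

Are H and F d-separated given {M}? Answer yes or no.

Bayes-Ball from H | {M} reaches {B,J,Y}.
F ∉ reach(H|{M}) ⇒ H ⊥ F | {M}.

Yes — H ⊥ F | {M}.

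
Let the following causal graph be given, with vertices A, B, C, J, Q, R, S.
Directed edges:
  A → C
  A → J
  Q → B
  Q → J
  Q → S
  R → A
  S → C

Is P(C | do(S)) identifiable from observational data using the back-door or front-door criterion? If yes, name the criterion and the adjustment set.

P(C|do(S)): backdoor, adjust for ∅.

desc(S)\{S}={C}; candidates ⊆ {A,B,J,Q,R}.
∅: S⊥C given ∅ in G with S→· removed — back-door holds.
P(C|do(S)) = P(C|S) — no adjustment needed.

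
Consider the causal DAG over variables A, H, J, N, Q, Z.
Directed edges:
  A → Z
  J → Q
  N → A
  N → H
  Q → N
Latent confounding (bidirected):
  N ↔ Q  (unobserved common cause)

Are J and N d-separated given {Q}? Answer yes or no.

Bayes-Ball from J | {Q} reaches {A,H,N,Z}.
N ∈ reach(J|{Q}) ⇒ J ⊥̸ N | {Q}.

No — J and N are d-connected given {Q}.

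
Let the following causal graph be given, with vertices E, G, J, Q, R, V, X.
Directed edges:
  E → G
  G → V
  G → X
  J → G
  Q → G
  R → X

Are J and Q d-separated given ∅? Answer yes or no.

Bayes-Ball from J | ∅ reaches {G,V,X}.
Q ∉ reach(J|∅) ⇒ J ⊥ Q | ∅.

Yes — J ⊥ Q | ∅.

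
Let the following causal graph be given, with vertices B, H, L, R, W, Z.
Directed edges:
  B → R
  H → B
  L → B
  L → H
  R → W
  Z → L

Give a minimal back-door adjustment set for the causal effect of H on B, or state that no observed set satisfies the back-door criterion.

desc(H)\{H}={B,R,W}; candidates ⊆ {L,Z}.
size 0: {}; under {} H still reaches {B,L,R,W,Z} ∋ B.
{L}: H⊥B given {L} in G with H→· removed — back-door holds.

H→B: minimal back-door set {L}.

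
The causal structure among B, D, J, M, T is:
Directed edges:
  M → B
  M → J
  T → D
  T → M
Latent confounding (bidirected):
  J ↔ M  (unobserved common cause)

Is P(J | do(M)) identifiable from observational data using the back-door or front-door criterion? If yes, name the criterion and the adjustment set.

P(J|do(M)): not identifiable (no BD/FD set).

desc(M)\{M}={B,J}; candidates ⊆ {D,T}.
M↔J: latent back-door arc(s) into M.
size 0: {}; under {} M still reaches {D,J,T} ∋ J.
size 1: {D}, {T}; under {D} M still reaches {J,T} ∋ J.
size 2: {D,T}; under {D,T} M still reaches {J} ∋ J.
M↔J cannot be blocked by any observed set — no back-door set.
No mediator lies on a directed M→…→J path.
Neither criterion identifies P(J|do(M)) in this graph.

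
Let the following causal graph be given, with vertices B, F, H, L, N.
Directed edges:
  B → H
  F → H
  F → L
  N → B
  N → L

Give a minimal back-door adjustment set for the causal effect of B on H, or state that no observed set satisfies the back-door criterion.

B→H: minimal back-door set ∅.

desc(B)\{B}={H}; candidates ⊆ {F,L,N}.
∅: B⊥H given ∅ in G with B→· removed — back-door holds.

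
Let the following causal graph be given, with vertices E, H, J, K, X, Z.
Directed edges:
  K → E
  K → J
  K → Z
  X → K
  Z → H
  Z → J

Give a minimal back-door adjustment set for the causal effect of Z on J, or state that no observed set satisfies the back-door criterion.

Z→J: minimal back-door set {K}.

desc(Z)\{Z}={H,J}; candidates ⊆ {E,K,X}.
size 0: {}; under {} Z still reaches {E,J,K,X} ∋ J.
{K}: Z⊥J given {K} in G with Z→· removed — back-door holds.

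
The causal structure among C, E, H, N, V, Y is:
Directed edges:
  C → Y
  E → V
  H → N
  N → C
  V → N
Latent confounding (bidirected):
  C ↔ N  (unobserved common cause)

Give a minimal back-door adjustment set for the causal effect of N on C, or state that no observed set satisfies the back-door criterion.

desc(N)\{N}={C,Y}; candidates ⊆ {E,H,V}.
N↔C: latent back-door arc(s) into N.
size 0: {}; under {} N still reaches {C,E,H,V,Y} ∋ C.
size 1: {E}, {H}, {V}; under {E} N still reaches {C,H,V,Y} ∋ C.
size 2: {E,H}, {E,V}, {H,V}; under {E,H} N still reaches {C,V,Y} ∋ C.
N↔C cannot be blocked by any observed set — no back-door set.

N→C: no observed back-door set.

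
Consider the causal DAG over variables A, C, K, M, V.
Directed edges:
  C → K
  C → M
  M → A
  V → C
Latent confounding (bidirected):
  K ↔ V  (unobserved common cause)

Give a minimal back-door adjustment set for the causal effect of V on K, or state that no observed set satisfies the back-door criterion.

V→K: no observed back-door set.

desc(V)\{V}={A,C,K,M}; candidates ⊆ {—}.
V↔K: latent back-door arc(s) into V.
size 0: {}; under {} V still reaches {K} ∋ K.
V↔K cannot be blocked by any observed set — no back-door set.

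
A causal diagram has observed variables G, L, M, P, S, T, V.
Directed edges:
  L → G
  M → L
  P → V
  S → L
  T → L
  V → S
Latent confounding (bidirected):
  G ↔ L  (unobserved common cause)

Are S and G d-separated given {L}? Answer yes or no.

No — S and G are d-connected given {L}.

Bayes-Ball from S | {L} reaches {G,M,P,T,V}.
G ∈ reach(S|{L}) ⇒ S ⊥̸ G | {L}.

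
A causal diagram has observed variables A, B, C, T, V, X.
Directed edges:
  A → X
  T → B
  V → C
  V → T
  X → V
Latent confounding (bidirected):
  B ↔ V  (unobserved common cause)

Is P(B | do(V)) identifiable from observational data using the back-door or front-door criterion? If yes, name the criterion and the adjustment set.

desc(V)\{V}={B,C,T}; candidates ⊆ {A,X}.
V↔B: latent back-door arc(s) into V.
size 0: {}; under {} V still reaches {A,B,X} ∋ B.
size 1: {A}, {X}; under {A} V still reaches {B,X} ∋ B.
size 2: {A,X}; under {A,X} V still reaches {B} ∋ B.
V↔B cannot be blocked by any observed set — no back-door set.
{T}: (i) intercepts every directed V→B path; (ii) no back-door V→{T}; (iii) {V} blocks every back-door {T}→B. Front-door holds.
P(B|do(V)) = Σ_{T} P(T|V) Σ_{V'} P(B|T,V')P(V').

P(B|do(V)): frontdoor, adjust for {T}.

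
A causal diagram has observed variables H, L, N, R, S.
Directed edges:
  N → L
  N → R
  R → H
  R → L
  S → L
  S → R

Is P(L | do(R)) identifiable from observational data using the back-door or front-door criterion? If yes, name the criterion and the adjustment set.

desc(R)\{R}={H,L}; candidates ⊆ {N,S}.
size 0: {}; under {} R still reaches {L,N,S} ∋ L.
size 1: {N}, {S}; under {N} R still reaches {L,S} ∋ L.
{N,S}: R⊥L given {N,S} in G with R→· removed — back-door holds.
P(L|do(R)) = Σ_{N,S} P(L|R,N,S)·P(N,S).

P(L|do(R)): backdoor, adjust for {N, S}.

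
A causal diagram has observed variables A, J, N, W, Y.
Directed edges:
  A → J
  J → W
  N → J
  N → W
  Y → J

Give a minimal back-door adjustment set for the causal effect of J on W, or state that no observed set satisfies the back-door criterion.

J→W: minimal back-door set {N}.

desc(J)\{J}={W}; candidates ⊆ {A,N,Y}.
size 0: {}; under {} J still reaches {A,N,W,Y} ∋ W.
{N}: J⊥W given {N} in G with J→· removed — back-door holds.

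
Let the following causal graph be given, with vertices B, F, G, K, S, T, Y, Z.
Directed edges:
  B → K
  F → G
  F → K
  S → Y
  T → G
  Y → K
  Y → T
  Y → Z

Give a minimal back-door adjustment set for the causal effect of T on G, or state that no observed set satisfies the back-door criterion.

T→G: minimal back-door set ∅.

desc(T)\{T}={G}; candidates ⊆ {B,F,K,S,Y,Z}.
∅: T⊥G given ∅ in G with T→· removed — back-door holds.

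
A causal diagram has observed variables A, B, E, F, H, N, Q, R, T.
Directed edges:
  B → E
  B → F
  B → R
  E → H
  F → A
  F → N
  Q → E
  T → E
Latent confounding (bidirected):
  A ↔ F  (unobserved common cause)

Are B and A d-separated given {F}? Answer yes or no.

Bayes-Ball from B | {F} reaches {A,E,H,R}.
A ∈ reach(B|{F}) ⇒ B ⊥̸ A | {F}.

No — B and A are d-connected given {F}.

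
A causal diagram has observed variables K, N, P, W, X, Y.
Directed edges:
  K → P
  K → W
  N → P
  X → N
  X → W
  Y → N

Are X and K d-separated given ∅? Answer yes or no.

Yes — X ⊥ K | ∅.

Bayes-Ball from X | ∅ reaches {N,P,W}.
K ∉ reach(X|∅) ⇒ X ⊥ K | ∅.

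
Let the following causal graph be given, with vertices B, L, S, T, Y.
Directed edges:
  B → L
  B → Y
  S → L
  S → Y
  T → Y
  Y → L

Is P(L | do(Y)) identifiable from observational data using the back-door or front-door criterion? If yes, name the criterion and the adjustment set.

desc(Y)\{Y}={L}; candidates ⊆ {B,S,T}.
size 0: {}; under {} Y still reaches {B,L,S,T} ∋ L.
size 1: {B}, {S}, {T}; under {B} Y still reaches {L,S,T} ∋ L.
{B,S}: Y⊥L given {B,S} in G with Y→· removed — back-door holds.
P(L|do(Y)) = Σ_{B,S} P(L|Y,B,S)·P(B,S).

P(L|do(Y)): backdoor, adjust for {B, S}.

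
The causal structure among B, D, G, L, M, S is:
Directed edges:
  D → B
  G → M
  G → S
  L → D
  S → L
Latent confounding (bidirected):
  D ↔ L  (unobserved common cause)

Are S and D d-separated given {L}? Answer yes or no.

Bayes-Ball from S | {L} reaches {B,D,G,M}.
D ∈ reach(S|{L}) ⇒ S ⊥̸ D | {L}.

No — S and D are d-connected given {L}.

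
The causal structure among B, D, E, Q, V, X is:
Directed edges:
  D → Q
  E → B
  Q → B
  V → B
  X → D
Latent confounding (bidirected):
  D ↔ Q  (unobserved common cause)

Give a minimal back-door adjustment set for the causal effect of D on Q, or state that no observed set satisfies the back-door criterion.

D→Q: no observed back-door set.

desc(D)\{D}={B,Q}; candidates ⊆ {E,V,X}.
D↔Q: latent back-door arc(s) into D.
size 0: {}; under {} D still reaches {B,Q,X} ∋ Q.
size 1: {E}, {V}, {X}; under {E} D still reaches {B,Q,X} ∋ Q.
size 2: {E,V}, {E,X}, {V,X}; under {E,V} D still reaches {B,Q,X} ∋ Q.
D↔Q cannot be blocked by any observed set — no back-door set.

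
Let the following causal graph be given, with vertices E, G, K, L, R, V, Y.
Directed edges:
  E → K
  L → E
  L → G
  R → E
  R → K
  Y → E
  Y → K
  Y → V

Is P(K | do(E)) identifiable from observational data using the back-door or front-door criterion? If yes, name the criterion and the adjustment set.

desc(E)\{E}={K}; candidates ⊆ {G,L,R,V,Y}.
size 0: {}; under {} E still reaches {G,K,L,R,V,Y} ∋ K.
size 1: {G}, {L}, {R} …(+2); under {G} E still reaches {K,L,R,V,Y} ∋ K.
{R,Y}: E⊥K given {R,Y} in G with E→· removed — back-door holds.
P(K|do(E)) = Σ_{R,Y} P(K|E,R,Y)·P(R,Y).

P(K|do(E)): backdoor, adjust for {R, Y}.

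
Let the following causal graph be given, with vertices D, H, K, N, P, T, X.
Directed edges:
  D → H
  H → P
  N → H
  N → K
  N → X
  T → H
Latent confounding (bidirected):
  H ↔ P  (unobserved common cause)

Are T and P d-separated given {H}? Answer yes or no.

No — T and P are d-connected given {H}.

Bayes-Ball from T | {H} reaches {D,K,N,P,X}.
P ∈ reach(T|{H}) ⇒ T ⊥̸ P | {H}.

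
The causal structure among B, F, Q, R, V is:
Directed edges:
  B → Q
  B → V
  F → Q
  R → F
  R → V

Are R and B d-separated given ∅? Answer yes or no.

Bayes-Ball from R | ∅ reaches {F,Q,V}.
B ∉ reach(R|∅) ⇒ R ⊥ B | ∅.

Yes — R ⊥ B | ∅.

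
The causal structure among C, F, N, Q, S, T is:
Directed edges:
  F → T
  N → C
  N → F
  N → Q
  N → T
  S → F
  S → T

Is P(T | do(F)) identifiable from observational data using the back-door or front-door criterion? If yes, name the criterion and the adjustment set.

desc(F)\{F}={T}; candidates ⊆ {C,N,Q,S}.
size 0: {}; under {} F still reaches {C,N,Q,S,T} ∋ T.
size 1: {C}, {N}, {Q} …(+1); under {C} F still reaches {N,Q,S,T} ∋ T.
{N,S}: F⊥T given {N,S} in G with F→· removed — back-door holds.
P(T|do(F)) = Σ_{N,S} P(T|F,N,S)·P(N,S).

P(T|do(F)): backdoor, adjust for {N, S}.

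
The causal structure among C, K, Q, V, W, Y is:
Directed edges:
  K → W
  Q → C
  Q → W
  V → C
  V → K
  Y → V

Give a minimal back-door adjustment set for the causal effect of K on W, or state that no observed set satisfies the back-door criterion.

desc(K)\{K}={W}; candidates ⊆ {C,Q,V,Y}.
∅: K⊥W given ∅ in G with K→· removed — back-door holds.

K→W: minimal back-door set ∅.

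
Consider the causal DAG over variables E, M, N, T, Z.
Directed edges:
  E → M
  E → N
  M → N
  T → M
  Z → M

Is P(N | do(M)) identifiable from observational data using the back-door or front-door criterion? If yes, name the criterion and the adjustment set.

desc(M)\{M}={N}; candidates ⊆ {E,T,Z}.
size 0: {}; under {} M still reaches {E,N,T,Z} ∋ N.
{E}: M⊥N given {E} in G with M→· removed — back-door holds.
P(N|do(M)) = Σ_{E} P(N|M,E)·P(E).

P(N|do(M)): backdoor, adjust for {E}.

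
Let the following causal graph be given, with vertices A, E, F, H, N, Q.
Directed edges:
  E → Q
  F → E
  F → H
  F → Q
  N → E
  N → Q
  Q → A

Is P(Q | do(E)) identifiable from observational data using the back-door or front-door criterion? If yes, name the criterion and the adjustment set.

desc(E)\{E}={A,Q}; candidates ⊆ {F,H,N}.
size 0: {}; under {} E still reaches {A,F,H,N,Q} ∋ Q.
size 1: {F}, {H}, {N}; under {F} E still reaches {A,N,Q} ∋ Q.
{F,N}: E⊥Q given {F,N} in G with E→· removed — back-door holds.
P(Q|do(E)) = Σ_{F,N} P(Q|E,F,N)·P(F,N).

P(Q|do(E)): backdoor, adjust for {F, N}.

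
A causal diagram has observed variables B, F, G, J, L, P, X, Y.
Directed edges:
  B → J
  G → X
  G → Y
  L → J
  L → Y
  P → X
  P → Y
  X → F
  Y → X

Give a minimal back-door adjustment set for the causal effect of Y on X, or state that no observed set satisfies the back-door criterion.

desc(Y)\{Y}={F,X}; candidates ⊆ {B,G,J,L,P}.
size 0: {}; under {} Y still reaches {F,G,J,L,P,X} ∋ X.
size 1: {B}, {G}, {J} …(+2); under {B} Y still reaches {F,G,J,L,P,X} ∋ X.
{G,P}: Y⊥X given {G,P} in G with Y→· removed — back-door holds.

Y→X: minimal back-door set {G, P}.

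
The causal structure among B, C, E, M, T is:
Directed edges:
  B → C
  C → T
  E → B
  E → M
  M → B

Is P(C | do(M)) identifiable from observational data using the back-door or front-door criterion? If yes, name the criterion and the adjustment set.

P(C|do(M)): backdoor, adjust for {E}.

desc(M)\{M}={B,C,T}; candidates ⊆ {E}.
size 0: {}; under {} M still reaches {B,C,E,T} ∋ C.
{E}: M⊥C given {E} in G with M→· removed — back-door holds.
P(C|do(M)) = Σ_{E} P(C|M,E)·P(E).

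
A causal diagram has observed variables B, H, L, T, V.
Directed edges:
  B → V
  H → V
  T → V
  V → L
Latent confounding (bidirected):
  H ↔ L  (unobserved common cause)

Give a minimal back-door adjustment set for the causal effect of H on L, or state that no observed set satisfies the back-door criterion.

desc(H)\{H}={L,V}; candidates ⊆ {B,T}.
H↔L: latent back-door arc(s) into H.
size 0: {}; under {} H still reaches {L} ∋ L.
size 1: {B}, {T}; under {B} H still reaches {L} ∋ L.
size 2: {B,T}; under {B,T} H still reaches {L} ∋ L.
H↔L cannot be blocked by any observed set — no back-door set.

H→L: no observed back-door set.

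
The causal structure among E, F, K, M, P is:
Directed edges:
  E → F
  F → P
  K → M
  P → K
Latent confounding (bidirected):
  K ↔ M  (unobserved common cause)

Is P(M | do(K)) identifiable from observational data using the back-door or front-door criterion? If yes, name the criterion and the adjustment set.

P(M|do(K)): not identifiable (no BD/FD set).

desc(K)\{K}={M}; candidates ⊆ {E,F,P}.
K↔M: latent back-door arc(s) into K.
size 0: {}; under {} K still reaches {E,F,M,P} ∋ M.
size 1: {E}, {F}, {P}; under {E} K still reaches {F,M,P} ∋ M.
size 2: {E,F}, {E,P}, {F,P}; under {E,F} K still reaches {M,P} ∋ M.
K↔M cannot be blocked by any observed set — no back-door set.
No mediator lies on a directed K→…→M path.
Neither criterion identifies P(M|do(K)) in this graph.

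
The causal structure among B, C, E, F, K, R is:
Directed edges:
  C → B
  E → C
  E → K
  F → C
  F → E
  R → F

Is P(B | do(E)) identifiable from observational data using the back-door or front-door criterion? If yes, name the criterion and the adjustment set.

P(B|do(E)): backdoor, adjust for {F}.

desc(E)\{E}={B,C,K}; candidates ⊆ {F,R}.
size 0: {}; under {} E still reaches {B,C,F,R} ∋ B.
{F}: E⊥B given {F} in G with E→· removed — back-door holds.
P(B|do(E)) = Σ_{F} P(B|E,F)·P(F).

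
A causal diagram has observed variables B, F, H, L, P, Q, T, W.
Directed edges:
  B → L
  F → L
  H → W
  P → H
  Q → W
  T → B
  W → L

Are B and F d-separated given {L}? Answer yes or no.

Bayes-Ball from B | {L} reaches {F,H,P,Q,T,W}.
F ∈ reach(B|{L}) ⇒ B ⊥̸ F | {L}.

No — B and F are d-connected given {L}.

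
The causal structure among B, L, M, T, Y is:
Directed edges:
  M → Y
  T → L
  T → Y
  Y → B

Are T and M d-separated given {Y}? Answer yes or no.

No — T and M are d-connected given {Y}.

Bayes-Ball from T | {Y} reaches {L,M}.
M ∈ reach(T|{Y}) ⇒ T ⊥̸ M | {Y}.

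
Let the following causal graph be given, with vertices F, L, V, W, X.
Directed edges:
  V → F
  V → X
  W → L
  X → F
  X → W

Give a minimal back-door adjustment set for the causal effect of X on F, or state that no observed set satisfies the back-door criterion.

X→F: minimal back-door set {V}.

desc(X)\{X}={F,L,W}; candidates ⊆ {V}.
size 0: {}; under {} X still reaches {F,V} ∋ F.
{V}: X⊥F given {V} in G with X→· removed — back-door holds.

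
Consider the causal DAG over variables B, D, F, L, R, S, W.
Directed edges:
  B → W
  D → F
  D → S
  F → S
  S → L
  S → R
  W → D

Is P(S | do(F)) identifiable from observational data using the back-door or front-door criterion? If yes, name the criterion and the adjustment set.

P(S|do(F)): backdoor, adjust for {D}.

desc(F)\{F}={L,R,S}; candidates ⊆ {B,D,W}.
size 0: {}; under {} F still reaches {B,D,L,R,S,W} ∋ S.
{D}: F⊥S given {D} in G with F→· removed — back-door holds.
P(S|do(F)) = Σ_{D} P(S|F,D)·P(D).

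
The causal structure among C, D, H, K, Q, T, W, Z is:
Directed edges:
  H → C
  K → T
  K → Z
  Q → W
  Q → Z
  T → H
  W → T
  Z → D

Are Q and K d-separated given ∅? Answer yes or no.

Yes — Q ⊥ K | ∅.

Bayes-Ball from Q | ∅ reaches {C,D,H,T,W,Z}.
K ∉ reach(Q|∅) ⇒ Q ⊥ K | ∅.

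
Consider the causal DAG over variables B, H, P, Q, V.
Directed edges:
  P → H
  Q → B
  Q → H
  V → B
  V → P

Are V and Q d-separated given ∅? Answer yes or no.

Yes — V ⊥ Q | ∅.

Bayes-Ball from V | ∅ reaches {B,H,P}.
Q ∉ reach(V|∅) ⇒ V ⊥ Q | ∅.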